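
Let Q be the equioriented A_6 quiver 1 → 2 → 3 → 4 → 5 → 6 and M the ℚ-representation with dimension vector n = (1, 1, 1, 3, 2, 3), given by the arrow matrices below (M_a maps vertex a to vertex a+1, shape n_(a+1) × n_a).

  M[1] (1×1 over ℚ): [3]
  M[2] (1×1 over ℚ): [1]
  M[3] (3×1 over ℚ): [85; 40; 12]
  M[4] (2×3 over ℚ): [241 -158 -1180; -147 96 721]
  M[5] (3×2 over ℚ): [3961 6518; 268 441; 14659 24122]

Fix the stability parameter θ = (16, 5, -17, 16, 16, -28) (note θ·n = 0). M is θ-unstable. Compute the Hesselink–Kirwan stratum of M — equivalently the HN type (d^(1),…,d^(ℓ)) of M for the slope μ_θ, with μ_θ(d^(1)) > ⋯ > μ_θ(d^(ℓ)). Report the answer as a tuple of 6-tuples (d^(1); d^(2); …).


Barcode: M ≅ I[1,6], I[4,4], I[4,6], I[6,6]. HN layers by μ_θ (3 steps, strictly decreasing):
  μ^(1)=16; μ^(2)=4/3; μ^(3)=-28

((0, 0, 0, 1, 0, 0); (1, 1, 1, 2, 2, 2); (0, 0, 0, 0, 0, 1))


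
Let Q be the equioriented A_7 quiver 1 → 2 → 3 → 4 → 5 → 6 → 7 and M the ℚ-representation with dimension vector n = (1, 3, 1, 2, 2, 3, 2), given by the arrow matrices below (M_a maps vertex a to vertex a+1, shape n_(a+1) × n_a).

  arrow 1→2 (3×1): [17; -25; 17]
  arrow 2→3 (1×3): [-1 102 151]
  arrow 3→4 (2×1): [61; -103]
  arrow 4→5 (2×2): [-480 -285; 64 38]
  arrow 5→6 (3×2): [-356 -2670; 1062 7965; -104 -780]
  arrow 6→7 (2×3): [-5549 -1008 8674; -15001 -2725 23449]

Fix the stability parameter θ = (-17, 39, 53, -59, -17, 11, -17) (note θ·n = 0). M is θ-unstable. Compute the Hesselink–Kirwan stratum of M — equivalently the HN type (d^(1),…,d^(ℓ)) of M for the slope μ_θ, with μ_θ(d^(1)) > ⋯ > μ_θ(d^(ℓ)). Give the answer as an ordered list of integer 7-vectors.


Barcode: M ≅ I[1,2], I[2,2], I[2,5], I[4,4], I[5,7], I[6,6], I[6,7]. HN layers by μ_θ (6 steps, strictly decreasing):
  μ^(1)=39; μ^(2)=11; μ^(3)=4; μ^(4)=-3; μ^(5)=-17; μ^(6)=-59

((0, 2, 0, 0, 0, 0, 0); (0, 0, 0, 0, 0, 1, 0); (0, 1, 1, 1, 1, 0, 0); (0, 0, 0, 0, 0, 2, 2); (1, 0, 0, 0, 1, 0, 0); (0, 0, 0, 1, 0, 0, 0))


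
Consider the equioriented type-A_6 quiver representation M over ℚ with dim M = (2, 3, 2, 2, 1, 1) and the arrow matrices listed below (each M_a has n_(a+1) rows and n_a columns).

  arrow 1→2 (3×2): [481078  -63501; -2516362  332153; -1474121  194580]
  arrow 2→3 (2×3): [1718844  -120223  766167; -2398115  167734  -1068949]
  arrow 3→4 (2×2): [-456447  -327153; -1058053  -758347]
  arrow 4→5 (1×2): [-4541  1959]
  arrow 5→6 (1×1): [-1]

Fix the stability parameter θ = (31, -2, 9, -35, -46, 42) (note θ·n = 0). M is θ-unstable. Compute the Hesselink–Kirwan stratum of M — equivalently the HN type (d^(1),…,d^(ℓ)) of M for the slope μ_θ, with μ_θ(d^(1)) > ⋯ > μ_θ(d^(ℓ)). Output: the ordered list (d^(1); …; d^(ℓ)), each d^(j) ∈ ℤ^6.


Interval decomposition of M: I[1,2], I[1,3], I[2,4], I[4,6].
HN type (ℓ=5): μ^(1)=42; μ^(2)=29/2; μ^(3)=38/3; μ^(4)=-28/3; μ^(5)=-81/2

((0, 0, 0, 0, 0, 1); (1, 1, 0, 0, 0, 0); (1, 1, 1, 0, 0, 0); (0, 1, 1, 1, 0, 0); (0, 0, 0, 1, 1, 0))


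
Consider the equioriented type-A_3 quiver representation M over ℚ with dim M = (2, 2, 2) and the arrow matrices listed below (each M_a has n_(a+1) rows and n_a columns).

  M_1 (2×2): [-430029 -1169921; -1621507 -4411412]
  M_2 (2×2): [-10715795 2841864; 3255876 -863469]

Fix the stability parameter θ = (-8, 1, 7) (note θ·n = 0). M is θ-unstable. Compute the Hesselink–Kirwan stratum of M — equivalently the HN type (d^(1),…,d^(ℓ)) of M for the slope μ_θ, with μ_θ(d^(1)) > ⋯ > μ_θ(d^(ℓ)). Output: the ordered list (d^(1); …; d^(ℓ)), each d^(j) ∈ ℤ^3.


Barcode: M ≅ I[1,3]^2. HN layers by μ_θ (3 steps, strictly decreasing):
  μ^(1)=7; μ^(2)=1; μ^(3)=-8

((0, 0, 2); (0, 2, 0); (2, 0, 0))


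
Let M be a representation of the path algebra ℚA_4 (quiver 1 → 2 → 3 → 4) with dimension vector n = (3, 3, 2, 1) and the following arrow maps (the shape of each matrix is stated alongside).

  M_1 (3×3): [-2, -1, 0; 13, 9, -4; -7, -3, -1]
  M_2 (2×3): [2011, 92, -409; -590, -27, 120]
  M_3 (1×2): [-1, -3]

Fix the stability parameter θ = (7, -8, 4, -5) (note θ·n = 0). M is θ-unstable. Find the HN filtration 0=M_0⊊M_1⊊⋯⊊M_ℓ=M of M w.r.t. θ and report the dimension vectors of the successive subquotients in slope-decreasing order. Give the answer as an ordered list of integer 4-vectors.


Via rank(M_{q-1}∘⋯∘M_p): M ≅ I[1,2], I[1,3], I[1,4].
μ_θ-semistable layers: μ^(1)=4; μ^(2)=-1/2

((0, 0, 1, 0); (3, 3, 1, 1))


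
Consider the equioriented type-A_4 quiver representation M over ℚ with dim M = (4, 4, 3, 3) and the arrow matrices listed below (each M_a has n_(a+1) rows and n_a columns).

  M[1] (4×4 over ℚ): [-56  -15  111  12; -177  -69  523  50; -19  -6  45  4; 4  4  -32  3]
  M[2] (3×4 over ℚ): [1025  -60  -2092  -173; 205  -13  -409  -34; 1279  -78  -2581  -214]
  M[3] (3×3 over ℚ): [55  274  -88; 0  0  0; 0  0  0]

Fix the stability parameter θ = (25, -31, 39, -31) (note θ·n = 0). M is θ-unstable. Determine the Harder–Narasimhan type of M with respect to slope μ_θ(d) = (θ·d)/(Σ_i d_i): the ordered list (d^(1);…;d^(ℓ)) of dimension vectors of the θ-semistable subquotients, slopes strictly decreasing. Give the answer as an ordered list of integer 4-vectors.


Barcode: M ≅ I[1,2], I[1,3]^2, I[1,4], I[4,4]^2. HN layers by μ_θ (4 steps, strictly decreasing):
  μ^(1)=39; μ^(2)=4; μ^(3)=-3; μ^(4)=-31

((0, 0, 2, 0); (0, 0, 1, 1); (4, 4, 0, 0); (0, 0, 0, 2))


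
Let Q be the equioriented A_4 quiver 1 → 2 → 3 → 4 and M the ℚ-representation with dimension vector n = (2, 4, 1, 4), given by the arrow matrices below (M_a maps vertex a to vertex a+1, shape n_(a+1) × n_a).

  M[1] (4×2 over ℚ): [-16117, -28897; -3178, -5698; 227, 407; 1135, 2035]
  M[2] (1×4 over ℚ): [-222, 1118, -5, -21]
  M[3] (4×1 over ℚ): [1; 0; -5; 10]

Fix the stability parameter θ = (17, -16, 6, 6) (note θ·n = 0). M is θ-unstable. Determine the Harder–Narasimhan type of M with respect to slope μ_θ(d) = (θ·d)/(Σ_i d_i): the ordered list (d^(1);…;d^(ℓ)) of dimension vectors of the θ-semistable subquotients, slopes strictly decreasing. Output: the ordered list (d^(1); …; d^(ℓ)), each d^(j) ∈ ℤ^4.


Via rank(M_{q-1}∘⋯∘M_p): M ≅ I[1,1], I[1,2], I[2,2]^2, I[2,4], I[4,4]^3.
μ_θ-semistable layers: μ^(1)=17; μ^(2)=6; μ^(3)=1/2; μ^(4)=-16

((1, 0, 0, 0); (0, 0, 1, 4); (1, 1, 0, 0); (0, 3, 0, 0))


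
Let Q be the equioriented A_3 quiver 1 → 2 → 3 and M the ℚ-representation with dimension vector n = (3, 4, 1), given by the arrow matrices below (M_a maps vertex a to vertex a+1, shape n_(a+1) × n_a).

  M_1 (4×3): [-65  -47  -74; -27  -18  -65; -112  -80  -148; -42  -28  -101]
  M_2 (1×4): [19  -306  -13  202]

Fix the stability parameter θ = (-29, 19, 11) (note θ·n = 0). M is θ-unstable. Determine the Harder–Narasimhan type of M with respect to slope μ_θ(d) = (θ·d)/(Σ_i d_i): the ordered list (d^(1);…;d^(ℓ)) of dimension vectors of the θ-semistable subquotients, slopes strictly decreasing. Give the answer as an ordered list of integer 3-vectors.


Via rank(M_{q-1}∘⋯∘M_p): M ≅ I[1,2]^2, I[1,3], I[2,2].
μ_θ-semistable layers: μ^(1)=19; μ^(2)=15; μ^(3)=-29

((0, 3, 0); (0, 1, 1); (3, 0, 0))


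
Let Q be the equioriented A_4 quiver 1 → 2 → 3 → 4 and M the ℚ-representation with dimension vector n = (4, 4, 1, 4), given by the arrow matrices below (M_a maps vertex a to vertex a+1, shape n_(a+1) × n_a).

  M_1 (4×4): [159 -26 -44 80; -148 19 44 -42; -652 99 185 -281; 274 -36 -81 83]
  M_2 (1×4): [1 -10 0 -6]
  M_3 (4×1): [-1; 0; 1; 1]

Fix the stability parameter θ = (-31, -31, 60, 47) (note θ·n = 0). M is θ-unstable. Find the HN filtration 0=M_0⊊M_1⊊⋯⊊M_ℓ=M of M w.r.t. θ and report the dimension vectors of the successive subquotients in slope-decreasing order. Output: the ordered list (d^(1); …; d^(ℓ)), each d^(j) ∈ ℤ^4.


Interval decomposition of M: I[1,1], I[1,2]^2, I[1,4], I[2,2], I[4,4]^3.
HN type (ℓ=3): μ^(1)=107/2; μ^(2)=47; μ^(3)=-31

((0, 0, 1, 1); (0, 0, 0, 3); (4, 4, 0, 0))


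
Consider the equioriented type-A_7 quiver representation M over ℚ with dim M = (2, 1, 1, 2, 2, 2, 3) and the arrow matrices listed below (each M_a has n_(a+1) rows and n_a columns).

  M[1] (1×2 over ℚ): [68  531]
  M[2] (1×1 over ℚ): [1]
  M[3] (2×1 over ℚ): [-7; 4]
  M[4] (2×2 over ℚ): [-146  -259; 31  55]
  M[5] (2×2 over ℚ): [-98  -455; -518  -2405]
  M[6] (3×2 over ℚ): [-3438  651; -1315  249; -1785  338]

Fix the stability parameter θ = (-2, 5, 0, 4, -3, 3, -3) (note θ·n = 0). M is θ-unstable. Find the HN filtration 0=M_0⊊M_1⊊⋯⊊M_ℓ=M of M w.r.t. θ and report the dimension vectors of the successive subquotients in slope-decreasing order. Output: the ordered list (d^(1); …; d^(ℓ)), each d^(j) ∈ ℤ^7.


Interval decomposition of M: I[1,1], I[1,7], I[4,5], I[6,7], I[7,7].
HN type (ℓ=5): μ^(1)=1; μ^(2)=1/2; μ^(3)=0; μ^(4)=-2; μ^(5)=-3

((0, 1, 1, 1, 1, 1, 1); (0, 0, 0, 1, 1, 0, 0); (0, 0, 0, 0, 0, 1, 1); (2, 0, 0, 0, 0, 0, 0); (0, 0, 0, 0, 0, 0, 1))


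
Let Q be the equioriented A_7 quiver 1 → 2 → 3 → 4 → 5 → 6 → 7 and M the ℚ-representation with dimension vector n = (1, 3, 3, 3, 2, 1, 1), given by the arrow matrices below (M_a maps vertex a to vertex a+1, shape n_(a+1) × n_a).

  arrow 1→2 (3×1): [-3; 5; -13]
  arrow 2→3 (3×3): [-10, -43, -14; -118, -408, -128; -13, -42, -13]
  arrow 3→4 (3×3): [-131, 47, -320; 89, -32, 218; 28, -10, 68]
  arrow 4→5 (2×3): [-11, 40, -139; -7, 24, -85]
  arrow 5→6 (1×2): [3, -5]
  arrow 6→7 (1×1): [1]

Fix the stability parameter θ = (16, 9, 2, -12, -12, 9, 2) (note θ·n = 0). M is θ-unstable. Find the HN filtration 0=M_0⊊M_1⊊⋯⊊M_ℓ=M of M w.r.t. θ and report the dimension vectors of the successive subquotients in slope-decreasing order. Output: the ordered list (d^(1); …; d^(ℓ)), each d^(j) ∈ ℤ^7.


Interval decomposition of M: I[1,7], I[2,3], I[2,5], I[4,4].
HN type (ℓ=4): μ^(1)=11/2; μ^(2)=3/5; μ^(3)=-13/4; μ^(4)=-12

((0, 1, 1, 0, 0, 1, 1); (1, 1, 1, 1, 1, 0, 0); (0, 1, 1, 1, 1, 0, 0); (0, 0, 0, 1, 0, 0, 0))


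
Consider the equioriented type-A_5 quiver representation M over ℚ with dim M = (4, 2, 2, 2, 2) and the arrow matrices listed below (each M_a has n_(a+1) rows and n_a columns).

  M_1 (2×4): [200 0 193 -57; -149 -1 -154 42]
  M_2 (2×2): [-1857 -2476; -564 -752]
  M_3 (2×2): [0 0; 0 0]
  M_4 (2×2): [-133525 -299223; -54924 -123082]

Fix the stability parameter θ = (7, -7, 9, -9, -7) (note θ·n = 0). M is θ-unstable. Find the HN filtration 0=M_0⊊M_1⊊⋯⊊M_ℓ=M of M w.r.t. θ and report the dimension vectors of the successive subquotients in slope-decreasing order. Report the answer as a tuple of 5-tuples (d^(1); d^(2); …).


Interval decomposition of M: I[1,1]^2, I[1,2], I[1,3], I[3,3], I[4,5]^2.
HN type (ℓ=5): μ^(1)=9; μ^(2)=7; μ^(3)=0; μ^(4)=-7; μ^(5)=-9

((0, 0, 2, 0, 0); (2, 0, 0, 0, 0); (2, 2, 0, 0, 0); (0, 0, 0, 0, 2); (0, 0, 0, 2, 0))


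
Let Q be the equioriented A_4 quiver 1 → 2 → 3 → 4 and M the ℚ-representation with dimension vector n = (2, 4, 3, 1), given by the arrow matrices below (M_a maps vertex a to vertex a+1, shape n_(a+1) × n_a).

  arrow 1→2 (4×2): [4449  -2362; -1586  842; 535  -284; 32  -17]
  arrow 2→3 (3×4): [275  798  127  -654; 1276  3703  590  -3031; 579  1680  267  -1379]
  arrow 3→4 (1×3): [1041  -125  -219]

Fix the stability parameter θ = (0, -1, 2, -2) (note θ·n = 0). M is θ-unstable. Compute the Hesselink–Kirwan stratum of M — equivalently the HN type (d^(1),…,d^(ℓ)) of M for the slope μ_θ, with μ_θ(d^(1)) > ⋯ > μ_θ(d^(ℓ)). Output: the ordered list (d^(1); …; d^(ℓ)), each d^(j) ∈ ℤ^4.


Interval decomposition of M: I[1,2], I[1,4], I[2,3]^2.
HN type (ℓ=4): μ^(1)=2; μ^(2)=0; μ^(3)=-1/2; μ^(4)=-1

((0, 0, 2, 0); (0, 0, 1, 1); (2, 2, 0, 0); (0, 2, 0, 0))


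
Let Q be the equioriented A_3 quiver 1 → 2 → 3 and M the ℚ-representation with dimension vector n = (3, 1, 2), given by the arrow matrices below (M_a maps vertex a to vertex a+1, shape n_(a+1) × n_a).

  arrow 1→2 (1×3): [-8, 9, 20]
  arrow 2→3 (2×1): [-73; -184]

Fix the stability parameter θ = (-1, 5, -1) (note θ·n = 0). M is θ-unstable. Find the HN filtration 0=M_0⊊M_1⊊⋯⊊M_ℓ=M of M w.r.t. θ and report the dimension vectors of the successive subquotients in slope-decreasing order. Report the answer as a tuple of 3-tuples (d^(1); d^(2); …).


Via rank(M_{q-1}∘⋯∘M_p): M ≅ I[1,1]^2, I[1,3], I[3,3].
μ_θ-semistable layers: μ^(1)=2; μ^(2)=-1

((0, 1, 1); (3, 0, 1))


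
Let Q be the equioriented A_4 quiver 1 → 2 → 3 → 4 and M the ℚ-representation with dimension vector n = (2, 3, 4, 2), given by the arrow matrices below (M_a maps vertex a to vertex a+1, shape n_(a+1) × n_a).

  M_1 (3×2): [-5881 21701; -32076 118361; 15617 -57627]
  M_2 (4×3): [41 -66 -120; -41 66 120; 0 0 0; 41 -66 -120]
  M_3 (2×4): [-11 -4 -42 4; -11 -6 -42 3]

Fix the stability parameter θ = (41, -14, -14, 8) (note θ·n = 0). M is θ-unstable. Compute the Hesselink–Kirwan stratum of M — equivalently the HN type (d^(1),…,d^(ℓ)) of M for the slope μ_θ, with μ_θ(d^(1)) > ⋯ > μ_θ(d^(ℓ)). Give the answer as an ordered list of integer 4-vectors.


Barcode: M ≅ I[1,2], I[1,4], I[2,2], I[3,3]^2, I[3,4]. HN layers by μ_θ (4 steps, strictly decreasing):
  μ^(1)=27/2; μ^(2)=8; μ^(3)=13/3; μ^(4)=-14

((1, 1, 0, 0); (0, 0, 0, 2); (1, 1, 1, 0); (0, 1, 3, 0))


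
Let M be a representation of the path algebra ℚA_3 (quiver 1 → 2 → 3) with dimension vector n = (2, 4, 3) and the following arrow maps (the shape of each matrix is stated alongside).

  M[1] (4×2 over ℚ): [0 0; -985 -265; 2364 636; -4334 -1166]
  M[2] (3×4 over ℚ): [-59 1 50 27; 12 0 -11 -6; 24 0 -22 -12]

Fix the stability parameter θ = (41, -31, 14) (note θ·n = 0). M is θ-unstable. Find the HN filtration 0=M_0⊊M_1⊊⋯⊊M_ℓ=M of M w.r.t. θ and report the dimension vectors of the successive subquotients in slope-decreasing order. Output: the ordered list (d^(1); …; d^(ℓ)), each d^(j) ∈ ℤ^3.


Barcode: M ≅ I[1,1], I[1,3], I[2,2]^2, I[2,3], I[3,3]. HN layers by μ_θ (4 steps, strictly decreasing):
  μ^(1)=41; μ^(2)=14; μ^(3)=5; μ^(4)=-31

((1, 0, 0); (0, 0, 3); (1, 1, 0); (0, 3, 0))


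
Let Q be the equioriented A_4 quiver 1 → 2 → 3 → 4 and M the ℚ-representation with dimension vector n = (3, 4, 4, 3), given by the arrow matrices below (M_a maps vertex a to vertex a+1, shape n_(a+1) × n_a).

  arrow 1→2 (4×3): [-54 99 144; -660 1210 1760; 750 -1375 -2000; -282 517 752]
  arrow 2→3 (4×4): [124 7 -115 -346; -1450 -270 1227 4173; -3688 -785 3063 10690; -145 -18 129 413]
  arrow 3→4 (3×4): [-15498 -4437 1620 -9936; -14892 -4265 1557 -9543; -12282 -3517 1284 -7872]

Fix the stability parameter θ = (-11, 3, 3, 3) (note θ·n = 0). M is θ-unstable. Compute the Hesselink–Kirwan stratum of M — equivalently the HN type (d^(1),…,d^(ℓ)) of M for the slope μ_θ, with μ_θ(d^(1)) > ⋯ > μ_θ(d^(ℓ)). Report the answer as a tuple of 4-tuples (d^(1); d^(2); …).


Via rank(M_{q-1}∘⋯∘M_p): M ≅ I[1,1]^2, I[1,3], I[2,3], I[2,4]^2, I[4,4].
μ_θ-semistable layers: μ^(1)=3; μ^(2)=-11

((0, 4, 4, 3); (3, 0, 0, 0))


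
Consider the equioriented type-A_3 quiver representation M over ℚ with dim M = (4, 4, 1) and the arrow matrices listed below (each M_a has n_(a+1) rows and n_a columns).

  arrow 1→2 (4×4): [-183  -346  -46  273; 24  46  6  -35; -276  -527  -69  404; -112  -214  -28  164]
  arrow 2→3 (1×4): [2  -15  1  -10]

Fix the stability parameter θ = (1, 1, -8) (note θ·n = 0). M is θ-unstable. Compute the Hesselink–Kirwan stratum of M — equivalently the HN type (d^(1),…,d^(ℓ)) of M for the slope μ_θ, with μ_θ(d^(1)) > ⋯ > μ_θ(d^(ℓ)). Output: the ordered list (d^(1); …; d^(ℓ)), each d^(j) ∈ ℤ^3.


Barcode: M ≅ I[1,2]^3, I[1,3]. HN layers by μ_θ (2 steps, strictly decreasing):
  μ^(1)=1; μ^(2)=-2

((3, 3, 0); (1, 1, 1))


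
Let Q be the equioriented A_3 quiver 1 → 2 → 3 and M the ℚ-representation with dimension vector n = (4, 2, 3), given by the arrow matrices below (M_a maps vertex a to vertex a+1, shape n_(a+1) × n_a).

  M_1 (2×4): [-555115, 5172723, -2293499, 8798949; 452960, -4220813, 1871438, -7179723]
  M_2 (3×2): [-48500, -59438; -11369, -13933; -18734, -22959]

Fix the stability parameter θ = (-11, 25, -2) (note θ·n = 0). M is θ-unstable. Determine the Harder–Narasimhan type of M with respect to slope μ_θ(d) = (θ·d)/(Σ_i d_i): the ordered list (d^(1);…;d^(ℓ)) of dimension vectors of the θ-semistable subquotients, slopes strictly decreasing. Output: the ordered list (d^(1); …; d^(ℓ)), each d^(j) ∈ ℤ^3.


Interval decomposition of M: I[1,1]^2, I[1,3]^2, I[3,3].
HN type (ℓ=3): μ^(1)=23/2; μ^(2)=-2; μ^(3)=-11

((0, 2, 2); (0, 0, 1); (4, 0, 0))


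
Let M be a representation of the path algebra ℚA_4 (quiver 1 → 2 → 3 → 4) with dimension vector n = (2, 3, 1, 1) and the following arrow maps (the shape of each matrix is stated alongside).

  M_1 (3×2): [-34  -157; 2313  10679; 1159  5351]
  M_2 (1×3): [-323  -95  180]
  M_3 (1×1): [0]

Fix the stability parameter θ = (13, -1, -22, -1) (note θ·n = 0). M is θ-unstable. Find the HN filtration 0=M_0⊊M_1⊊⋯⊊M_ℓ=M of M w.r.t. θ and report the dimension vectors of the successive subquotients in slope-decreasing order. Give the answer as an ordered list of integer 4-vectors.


Via rank(M_{q-1}∘⋯∘M_p): M ≅ I[1,2], I[1,3], I[2,2], I[4,4].
μ_θ-semistable layers: μ^(1)=6; μ^(2)=-1; μ^(3)=-10/3

((1, 1, 0, 0); (0, 1, 0, 1); (1, 1, 1, 0))


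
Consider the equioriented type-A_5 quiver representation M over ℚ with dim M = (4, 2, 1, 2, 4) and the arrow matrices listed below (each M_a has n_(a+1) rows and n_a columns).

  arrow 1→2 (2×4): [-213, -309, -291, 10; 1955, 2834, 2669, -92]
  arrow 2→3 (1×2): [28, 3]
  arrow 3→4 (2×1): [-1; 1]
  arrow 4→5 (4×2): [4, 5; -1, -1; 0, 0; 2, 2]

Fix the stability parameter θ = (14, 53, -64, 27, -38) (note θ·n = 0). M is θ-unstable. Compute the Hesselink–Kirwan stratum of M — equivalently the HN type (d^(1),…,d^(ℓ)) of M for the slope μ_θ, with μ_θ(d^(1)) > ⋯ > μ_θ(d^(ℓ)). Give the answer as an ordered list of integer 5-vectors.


Via rank(M_{q-1}∘⋯∘M_p): M ≅ I[1,1]^2, I[1,2], I[1,5], I[4,5], I[5,5]^2.
μ_θ-semistable layers: μ^(1)=53; μ^(2)=14; μ^(3)=-8/5; μ^(4)=-11/2; μ^(5)=-38

((0, 1, 0, 0, 0); (3, 0, 0, 0, 0); (1, 1, 1, 1, 1); (0, 0, 0, 1, 1); (0, 0, 0, 0, 2))


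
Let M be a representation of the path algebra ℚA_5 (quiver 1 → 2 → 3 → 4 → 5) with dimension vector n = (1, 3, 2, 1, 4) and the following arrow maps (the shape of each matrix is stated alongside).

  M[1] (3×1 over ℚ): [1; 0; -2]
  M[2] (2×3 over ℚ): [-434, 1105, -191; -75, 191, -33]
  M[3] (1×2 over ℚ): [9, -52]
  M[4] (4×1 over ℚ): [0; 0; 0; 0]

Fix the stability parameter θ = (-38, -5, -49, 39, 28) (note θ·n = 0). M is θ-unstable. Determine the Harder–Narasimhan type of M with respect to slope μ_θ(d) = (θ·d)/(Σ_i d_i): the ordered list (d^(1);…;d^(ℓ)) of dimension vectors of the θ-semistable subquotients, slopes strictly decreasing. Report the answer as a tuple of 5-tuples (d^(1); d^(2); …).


Via rank(M_{q-1}∘⋯∘M_p): M ≅ I[1,3], I[2,2], I[2,4], I[5,5]^4.
μ_θ-semistable layers: μ^(1)=39; μ^(2)=28; μ^(3)=-5; μ^(4)=-27; μ^(5)=-38

((0, 0, 0, 1, 0); (0, 0, 0, 0, 4); (0, 1, 0, 0, 0); (0, 2, 2, 0, 0); (1, 0, 0, 0, 0))


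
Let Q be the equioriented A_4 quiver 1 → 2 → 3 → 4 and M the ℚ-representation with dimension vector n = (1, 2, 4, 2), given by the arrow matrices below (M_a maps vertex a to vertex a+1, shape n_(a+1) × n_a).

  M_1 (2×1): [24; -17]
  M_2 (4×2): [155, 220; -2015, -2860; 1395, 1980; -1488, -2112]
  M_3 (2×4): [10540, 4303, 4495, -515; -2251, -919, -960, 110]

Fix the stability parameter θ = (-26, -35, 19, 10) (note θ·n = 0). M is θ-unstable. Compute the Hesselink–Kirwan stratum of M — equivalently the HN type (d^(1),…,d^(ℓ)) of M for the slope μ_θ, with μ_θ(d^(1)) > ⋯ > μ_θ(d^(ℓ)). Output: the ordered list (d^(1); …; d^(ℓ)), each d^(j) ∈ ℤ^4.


Barcode: M ≅ I[1,3], I[2,2], I[3,3], I[3,4]^2. HN layers by μ_θ (4 steps, strictly decreasing):
  μ^(1)=19; μ^(2)=29/2; μ^(3)=-61/2; μ^(4)=-35

((0, 0, 2, 0); (0, 0, 2, 2); (1, 1, 0, 0); (0, 1, 0, 0))


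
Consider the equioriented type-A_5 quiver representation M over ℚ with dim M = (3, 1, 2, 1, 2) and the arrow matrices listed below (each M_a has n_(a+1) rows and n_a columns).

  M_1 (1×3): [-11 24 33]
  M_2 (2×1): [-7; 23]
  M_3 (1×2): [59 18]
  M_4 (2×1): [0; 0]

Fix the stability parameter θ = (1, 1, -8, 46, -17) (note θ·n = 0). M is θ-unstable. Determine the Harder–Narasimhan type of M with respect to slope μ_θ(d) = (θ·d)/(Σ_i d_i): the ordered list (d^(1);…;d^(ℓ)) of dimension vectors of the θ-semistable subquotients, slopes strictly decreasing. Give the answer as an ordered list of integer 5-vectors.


Barcode: M ≅ I[1,1]^2, I[1,4], I[3,3], I[5,5]^2. HN layers by μ_θ (5 steps, strictly decreasing):
  μ^(1)=46; μ^(2)=1; μ^(3)=-2; μ^(4)=-8; μ^(5)=-17

((0, 0, 0, 1, 0); (2, 0, 0, 0, 0); (1, 1, 1, 0, 0); (0, 0, 1, 0, 0); (0, 0, 0, 0, 2))


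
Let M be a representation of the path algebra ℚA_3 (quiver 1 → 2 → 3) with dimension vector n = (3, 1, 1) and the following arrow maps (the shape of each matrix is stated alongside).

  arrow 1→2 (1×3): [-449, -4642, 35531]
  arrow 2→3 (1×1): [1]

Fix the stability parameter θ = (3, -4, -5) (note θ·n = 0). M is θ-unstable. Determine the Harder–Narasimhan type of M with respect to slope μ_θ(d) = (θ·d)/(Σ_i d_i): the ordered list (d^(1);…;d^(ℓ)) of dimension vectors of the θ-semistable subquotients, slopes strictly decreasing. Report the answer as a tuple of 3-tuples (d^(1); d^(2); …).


Via rank(M_{q-1}∘⋯∘M_p): M ≅ I[1,1]^2, I[1,3].
μ_θ-semistable layers: μ^(1)=3; μ^(2)=-2

((2, 0, 0); (1, 1, 1))


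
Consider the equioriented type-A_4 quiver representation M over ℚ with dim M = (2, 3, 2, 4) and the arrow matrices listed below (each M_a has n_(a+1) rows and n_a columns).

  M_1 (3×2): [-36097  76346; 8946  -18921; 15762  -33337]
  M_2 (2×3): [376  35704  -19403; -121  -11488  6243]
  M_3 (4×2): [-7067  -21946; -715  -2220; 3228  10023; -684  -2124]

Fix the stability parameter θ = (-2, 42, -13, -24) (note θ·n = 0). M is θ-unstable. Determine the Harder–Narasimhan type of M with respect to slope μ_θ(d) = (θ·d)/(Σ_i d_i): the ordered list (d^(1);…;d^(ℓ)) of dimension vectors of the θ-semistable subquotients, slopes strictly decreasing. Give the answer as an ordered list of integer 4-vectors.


Via rank(M_{q-1}∘⋯∘M_p): M ≅ I[1,4]^2, I[2,2], I[4,4]^2.
μ_θ-semistable layers: μ^(1)=42; μ^(2)=5/3; μ^(3)=-2; μ^(4)=-24

((0, 1, 0, 0); (0, 2, 2, 2); (2, 0, 0, 0); (0, 0, 0, 2))


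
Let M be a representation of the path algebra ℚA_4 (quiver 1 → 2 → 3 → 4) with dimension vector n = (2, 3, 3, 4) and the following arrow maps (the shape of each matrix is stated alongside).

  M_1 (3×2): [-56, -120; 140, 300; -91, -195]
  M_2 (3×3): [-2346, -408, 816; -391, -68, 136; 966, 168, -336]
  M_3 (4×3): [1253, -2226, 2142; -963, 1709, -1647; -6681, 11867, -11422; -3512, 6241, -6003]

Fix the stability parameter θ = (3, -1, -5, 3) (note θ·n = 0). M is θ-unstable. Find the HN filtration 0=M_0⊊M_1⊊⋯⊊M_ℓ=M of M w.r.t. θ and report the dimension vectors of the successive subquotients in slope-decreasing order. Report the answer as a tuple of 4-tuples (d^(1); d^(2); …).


Via rank(M_{q-1}∘⋯∘M_p): M ≅ I[1,1], I[1,2], I[2,2], I[2,4], I[3,4]^2, I[4,4].
μ_θ-semistable layers: μ^(1)=3; μ^(2)=1; μ^(3)=-1; μ^(4)=-3; μ^(5)=-5

((1, 0, 0, 4); (1, 1, 0, 0); (0, 1, 0, 0); (0, 1, 1, 0); (0, 0, 2, 0))


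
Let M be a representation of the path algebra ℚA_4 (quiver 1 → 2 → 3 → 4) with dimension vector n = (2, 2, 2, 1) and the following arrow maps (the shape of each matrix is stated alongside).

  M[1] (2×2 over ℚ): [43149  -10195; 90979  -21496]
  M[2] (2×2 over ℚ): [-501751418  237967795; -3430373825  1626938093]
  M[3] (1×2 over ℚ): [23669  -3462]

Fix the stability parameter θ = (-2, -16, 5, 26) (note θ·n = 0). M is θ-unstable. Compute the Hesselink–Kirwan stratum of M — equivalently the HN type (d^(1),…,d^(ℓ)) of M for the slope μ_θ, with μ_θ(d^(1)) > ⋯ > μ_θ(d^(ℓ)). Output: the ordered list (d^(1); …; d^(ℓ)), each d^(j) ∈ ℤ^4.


Interval decomposition of M: I[1,3], I[1,4].
HN type (ℓ=3): μ^(1)=26; μ^(2)=5; μ^(3)=-9

((0, 0, 0, 1); (0, 0, 2, 0); (2, 2, 0, 0))


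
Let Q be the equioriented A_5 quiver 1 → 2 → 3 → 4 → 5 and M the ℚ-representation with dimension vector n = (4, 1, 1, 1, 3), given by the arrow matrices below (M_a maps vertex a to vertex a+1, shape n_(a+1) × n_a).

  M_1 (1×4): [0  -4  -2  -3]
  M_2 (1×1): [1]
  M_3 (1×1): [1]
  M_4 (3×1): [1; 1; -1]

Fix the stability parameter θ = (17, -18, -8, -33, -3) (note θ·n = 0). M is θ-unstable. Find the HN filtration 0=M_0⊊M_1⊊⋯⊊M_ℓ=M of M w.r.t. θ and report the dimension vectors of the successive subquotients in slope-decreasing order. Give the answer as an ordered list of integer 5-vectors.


Barcode: M ≅ I[1,1]^3, I[1,5], I[5,5]^2. HN layers by μ_θ (3 steps, strictly decreasing):
  μ^(1)=17; μ^(2)=-3; μ^(3)=-21/2

((3, 0, 0, 0, 0); (0, 0, 0, 0, 3); (1, 1, 1, 1, 0))


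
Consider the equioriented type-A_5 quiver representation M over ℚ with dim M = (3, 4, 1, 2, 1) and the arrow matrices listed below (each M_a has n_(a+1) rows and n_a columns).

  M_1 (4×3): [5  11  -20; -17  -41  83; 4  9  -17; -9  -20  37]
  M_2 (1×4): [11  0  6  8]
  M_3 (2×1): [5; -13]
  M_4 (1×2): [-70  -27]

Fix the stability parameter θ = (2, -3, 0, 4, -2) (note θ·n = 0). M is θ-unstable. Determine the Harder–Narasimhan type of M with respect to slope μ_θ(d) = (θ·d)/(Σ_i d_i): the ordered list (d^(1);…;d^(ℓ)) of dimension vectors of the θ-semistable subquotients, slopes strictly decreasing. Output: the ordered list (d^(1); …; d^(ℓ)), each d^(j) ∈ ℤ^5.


Barcode: M ≅ I[1,2]^2, I[1,5], I[2,2], I[4,4]. HN layers by μ_θ (5 steps, strictly decreasing):
  μ^(1)=4; μ^(2)=1; μ^(3)=0; μ^(4)=-1/2; μ^(5)=-3

((0, 0, 0, 1, 0); (0, 0, 0, 1, 1); (0, 0, 1, 0, 0); (3, 3, 0, 0, 0); (0, 1, 0, 0, 0))


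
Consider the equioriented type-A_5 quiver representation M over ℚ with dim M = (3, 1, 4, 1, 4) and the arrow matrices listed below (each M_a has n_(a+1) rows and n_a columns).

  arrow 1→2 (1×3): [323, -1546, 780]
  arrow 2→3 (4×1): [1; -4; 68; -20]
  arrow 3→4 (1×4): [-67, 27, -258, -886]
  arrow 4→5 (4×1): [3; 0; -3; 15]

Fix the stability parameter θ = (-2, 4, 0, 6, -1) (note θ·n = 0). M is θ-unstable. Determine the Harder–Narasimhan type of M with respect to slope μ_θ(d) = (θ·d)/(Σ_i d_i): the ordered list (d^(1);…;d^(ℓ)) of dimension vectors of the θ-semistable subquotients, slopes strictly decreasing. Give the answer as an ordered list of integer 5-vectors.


Interval decomposition of M: I[1,1]^2, I[1,5], I[3,3]^3, I[5,5]^3.
HN type (ℓ=5): μ^(1)=5/2; μ^(2)=2; μ^(3)=0; μ^(4)=-1; μ^(5)=-2

((0, 0, 0, 1, 1); (0, 1, 1, 0, 0); (0, 0, 3, 0, 0); (0, 0, 0, 0, 3); (3, 0, 0, 0, 0))


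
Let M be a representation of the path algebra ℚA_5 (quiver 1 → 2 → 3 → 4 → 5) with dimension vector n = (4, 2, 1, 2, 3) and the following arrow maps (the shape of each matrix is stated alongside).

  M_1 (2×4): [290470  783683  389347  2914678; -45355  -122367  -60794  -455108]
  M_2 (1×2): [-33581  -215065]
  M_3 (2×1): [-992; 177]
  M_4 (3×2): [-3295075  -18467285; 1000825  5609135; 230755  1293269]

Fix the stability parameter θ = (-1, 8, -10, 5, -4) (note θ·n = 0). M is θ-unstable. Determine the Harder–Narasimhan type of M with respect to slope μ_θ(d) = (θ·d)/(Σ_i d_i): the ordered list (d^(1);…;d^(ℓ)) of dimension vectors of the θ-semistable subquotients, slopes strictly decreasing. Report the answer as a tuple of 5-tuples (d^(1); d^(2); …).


Via rank(M_{q-1}∘⋯∘M_p): M ≅ I[1,1]^2, I[1,2], I[1,5], I[4,4], I[5,5]^2.
μ_θ-semistable layers: μ^(1)=8; μ^(2)=5; μ^(3)=1/2; μ^(4)=-1; μ^(5)=-4

((0, 1, 0, 0, 0); (0, 0, 0, 1, 0); (0, 0, 0, 1, 1); (4, 1, 1, 0, 0); (0, 0, 0, 0, 2))


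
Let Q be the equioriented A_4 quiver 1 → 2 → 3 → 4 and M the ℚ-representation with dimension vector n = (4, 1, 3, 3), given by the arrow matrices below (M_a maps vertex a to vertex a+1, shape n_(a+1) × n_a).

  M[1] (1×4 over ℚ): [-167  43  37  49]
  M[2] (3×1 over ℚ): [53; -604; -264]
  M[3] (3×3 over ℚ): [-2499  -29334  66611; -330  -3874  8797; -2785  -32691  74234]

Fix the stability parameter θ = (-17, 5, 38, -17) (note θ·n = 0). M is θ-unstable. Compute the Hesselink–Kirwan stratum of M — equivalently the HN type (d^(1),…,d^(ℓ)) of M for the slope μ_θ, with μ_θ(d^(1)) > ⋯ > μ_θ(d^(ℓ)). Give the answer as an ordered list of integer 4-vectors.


Barcode: M ≅ I[1,1]^3, I[1,4], I[3,4]^2. HN layers by μ_θ (3 steps, strictly decreasing):
  μ^(1)=21/2; μ^(2)=5; μ^(3)=-17

((0, 0, 3, 3); (0, 1, 0, 0); (4, 0, 0, 0))


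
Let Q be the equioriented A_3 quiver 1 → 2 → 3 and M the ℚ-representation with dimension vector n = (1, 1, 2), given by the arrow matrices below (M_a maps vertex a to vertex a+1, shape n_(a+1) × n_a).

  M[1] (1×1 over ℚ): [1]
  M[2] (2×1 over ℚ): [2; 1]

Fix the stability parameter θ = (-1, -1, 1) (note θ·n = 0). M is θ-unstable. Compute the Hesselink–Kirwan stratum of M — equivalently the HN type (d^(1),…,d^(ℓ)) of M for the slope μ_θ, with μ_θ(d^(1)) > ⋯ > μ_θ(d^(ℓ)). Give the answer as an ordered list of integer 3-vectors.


Via rank(M_{q-1}∘⋯∘M_p): M ≅ I[1,3], I[3,3].
μ_θ-semistable layers: μ^(1)=1; μ^(2)=-1

((0, 0, 2); (1, 1, 0))


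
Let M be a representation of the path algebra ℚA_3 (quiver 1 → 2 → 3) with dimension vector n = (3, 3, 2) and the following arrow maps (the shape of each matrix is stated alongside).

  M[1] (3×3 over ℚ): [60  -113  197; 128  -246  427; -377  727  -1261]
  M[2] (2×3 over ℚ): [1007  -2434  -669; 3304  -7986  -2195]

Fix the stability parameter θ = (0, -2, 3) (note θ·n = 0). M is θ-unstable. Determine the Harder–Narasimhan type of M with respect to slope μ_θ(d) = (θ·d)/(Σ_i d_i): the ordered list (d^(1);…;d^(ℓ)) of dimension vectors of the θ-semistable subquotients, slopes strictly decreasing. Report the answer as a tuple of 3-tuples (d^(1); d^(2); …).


Via rank(M_{q-1}∘⋯∘M_p): M ≅ I[1,2], I[1,3]^2.
μ_θ-semistable layers: μ^(1)=3; μ^(2)=-1

((0, 0, 2); (3, 3, 0))


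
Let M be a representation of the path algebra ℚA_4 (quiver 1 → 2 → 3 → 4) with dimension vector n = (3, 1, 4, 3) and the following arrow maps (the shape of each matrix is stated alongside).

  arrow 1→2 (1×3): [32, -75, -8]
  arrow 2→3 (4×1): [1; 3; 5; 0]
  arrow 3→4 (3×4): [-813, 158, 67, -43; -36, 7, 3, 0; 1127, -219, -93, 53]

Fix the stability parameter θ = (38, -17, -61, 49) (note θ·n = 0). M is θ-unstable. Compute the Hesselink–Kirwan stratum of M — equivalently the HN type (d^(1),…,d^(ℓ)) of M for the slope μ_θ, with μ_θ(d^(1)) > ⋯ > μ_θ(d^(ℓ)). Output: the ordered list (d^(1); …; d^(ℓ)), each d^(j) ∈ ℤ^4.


Interval decomposition of M: I[1,1]^2, I[1,4], I[3,3], I[3,4]^2.
HN type (ℓ=4): μ^(1)=49; μ^(2)=38; μ^(3)=-40/3; μ^(4)=-61

((0, 0, 0, 3); (2, 0, 0, 0); (1, 1, 1, 0); (0, 0, 3, 0))


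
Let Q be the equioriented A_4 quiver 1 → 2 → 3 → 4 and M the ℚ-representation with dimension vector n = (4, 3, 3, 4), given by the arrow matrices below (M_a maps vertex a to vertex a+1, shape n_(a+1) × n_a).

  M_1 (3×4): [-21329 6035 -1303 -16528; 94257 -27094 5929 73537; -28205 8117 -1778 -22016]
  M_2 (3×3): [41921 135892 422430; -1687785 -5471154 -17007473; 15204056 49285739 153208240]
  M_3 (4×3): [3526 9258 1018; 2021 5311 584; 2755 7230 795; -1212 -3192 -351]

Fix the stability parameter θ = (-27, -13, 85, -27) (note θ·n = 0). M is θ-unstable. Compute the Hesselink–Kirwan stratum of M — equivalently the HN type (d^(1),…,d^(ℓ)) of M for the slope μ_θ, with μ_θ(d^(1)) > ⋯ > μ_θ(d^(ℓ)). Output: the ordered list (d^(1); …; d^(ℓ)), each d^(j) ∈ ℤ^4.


Via rank(M_{q-1}∘⋯∘M_p): M ≅ I[1,1], I[1,4]^3, I[4,4].
μ_θ-semistable layers: μ^(1)=29; μ^(2)=-13; μ^(3)=-27

((0, 0, 3, 3); (0, 3, 0, 0); (4, 0, 0, 1))


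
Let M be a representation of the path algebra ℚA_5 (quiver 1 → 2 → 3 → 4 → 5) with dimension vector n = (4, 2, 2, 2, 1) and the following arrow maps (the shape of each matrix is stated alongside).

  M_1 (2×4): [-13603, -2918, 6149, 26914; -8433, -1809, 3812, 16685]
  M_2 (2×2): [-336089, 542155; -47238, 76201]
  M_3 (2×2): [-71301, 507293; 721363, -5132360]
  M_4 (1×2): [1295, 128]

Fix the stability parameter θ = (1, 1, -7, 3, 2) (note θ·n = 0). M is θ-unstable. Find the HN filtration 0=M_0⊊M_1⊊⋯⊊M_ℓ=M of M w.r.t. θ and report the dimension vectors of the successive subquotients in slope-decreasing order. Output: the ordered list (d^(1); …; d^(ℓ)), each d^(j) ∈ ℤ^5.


Interval decomposition of M: I[1,1]^2, I[1,4], I[1,5].
HN type (ℓ=4): μ^(1)=3; μ^(2)=5/2; μ^(3)=1; μ^(4)=-5/3

((0, 0, 0, 1, 0); (0, 0, 0, 1, 1); (2, 0, 0, 0, 0); (2, 2, 2, 0, 0))


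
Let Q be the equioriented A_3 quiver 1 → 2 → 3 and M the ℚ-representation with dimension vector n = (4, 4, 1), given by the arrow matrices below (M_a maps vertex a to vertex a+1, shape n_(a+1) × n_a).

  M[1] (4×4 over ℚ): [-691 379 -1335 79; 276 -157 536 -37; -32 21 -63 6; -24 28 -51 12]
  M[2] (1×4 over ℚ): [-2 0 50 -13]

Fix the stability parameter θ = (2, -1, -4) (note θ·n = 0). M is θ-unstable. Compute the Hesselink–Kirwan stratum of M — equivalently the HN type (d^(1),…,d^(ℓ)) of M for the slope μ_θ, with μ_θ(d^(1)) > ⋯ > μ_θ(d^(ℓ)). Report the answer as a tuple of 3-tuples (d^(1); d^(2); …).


Interval decomposition of M: I[1,2]^3, I[1,3].
HN type (ℓ=2): μ^(1)=1/2; μ^(2)=-1

((3, 3, 0); (1, 1, 1))


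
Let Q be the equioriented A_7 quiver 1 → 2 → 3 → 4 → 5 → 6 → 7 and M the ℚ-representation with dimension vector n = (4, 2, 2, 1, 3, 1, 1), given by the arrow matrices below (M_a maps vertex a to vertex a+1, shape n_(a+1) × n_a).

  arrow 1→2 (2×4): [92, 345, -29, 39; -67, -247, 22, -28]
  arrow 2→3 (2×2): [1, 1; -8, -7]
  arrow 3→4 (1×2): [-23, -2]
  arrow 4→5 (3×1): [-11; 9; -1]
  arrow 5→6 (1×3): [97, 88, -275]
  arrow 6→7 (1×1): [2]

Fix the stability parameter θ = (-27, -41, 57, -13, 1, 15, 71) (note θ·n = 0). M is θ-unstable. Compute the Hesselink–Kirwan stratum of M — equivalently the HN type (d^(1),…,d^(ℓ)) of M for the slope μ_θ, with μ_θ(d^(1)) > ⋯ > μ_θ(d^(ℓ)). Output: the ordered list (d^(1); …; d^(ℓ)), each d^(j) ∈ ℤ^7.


Barcode: M ≅ I[1,1]^2, I[1,3], I[1,5], I[5,5], I[5,7]. HN layers by μ_θ (6 steps, strictly decreasing):
  μ^(1)=71; μ^(2)=57; μ^(3)=15; μ^(4)=1; μ^(5)=-27; μ^(6)=-34

((0, 0, 0, 0, 0, 0, 1); (0, 0, 1, 0, 0, 0, 0); (0, 0, 1, 1, 1, 1, 0); (0, 0, 0, 0, 2, 0, 0); (2, 0, 0, 0, 0, 0, 0); (2, 2, 0, 0, 0, 0, 0))


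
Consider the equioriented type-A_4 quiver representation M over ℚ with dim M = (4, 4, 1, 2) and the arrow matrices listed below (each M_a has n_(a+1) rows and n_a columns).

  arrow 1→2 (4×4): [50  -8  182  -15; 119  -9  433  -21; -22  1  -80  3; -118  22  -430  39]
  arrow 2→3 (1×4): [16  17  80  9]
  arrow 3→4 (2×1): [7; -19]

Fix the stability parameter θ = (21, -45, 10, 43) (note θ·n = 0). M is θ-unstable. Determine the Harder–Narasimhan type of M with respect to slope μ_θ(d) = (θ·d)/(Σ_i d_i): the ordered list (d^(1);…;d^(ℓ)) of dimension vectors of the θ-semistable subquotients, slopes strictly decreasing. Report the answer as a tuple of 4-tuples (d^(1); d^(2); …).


Barcode: M ≅ I[1,1], I[1,2]^2, I[1,4], I[2,2], I[4,4]. HN layers by μ_θ (5 steps, strictly decreasing):
  μ^(1)=43; μ^(2)=21; μ^(3)=10; μ^(4)=-12; μ^(5)=-45

((0, 0, 0, 2); (1, 0, 0, 0); (0, 0, 1, 0); (3, 3, 0, 0); (0, 1, 0, 0))


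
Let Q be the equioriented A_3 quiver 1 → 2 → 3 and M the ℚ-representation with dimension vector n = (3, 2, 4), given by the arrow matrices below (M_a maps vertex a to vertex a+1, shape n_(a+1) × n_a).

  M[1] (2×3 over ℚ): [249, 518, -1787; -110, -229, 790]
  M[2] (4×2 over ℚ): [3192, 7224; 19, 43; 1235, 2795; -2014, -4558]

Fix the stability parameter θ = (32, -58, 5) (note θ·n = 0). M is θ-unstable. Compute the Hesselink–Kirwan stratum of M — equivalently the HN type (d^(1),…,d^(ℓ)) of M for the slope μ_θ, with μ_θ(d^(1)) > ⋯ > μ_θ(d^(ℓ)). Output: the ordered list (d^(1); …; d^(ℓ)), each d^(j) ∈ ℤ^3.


Via rank(M_{q-1}∘⋯∘M_p): M ≅ I[1,1], I[1,2], I[1,3], I[3,3]^3.
μ_θ-semistable layers: μ^(1)=32; μ^(2)=5; μ^(3)=-13

((1, 0, 0); (0, 0, 4); (2, 2, 0))


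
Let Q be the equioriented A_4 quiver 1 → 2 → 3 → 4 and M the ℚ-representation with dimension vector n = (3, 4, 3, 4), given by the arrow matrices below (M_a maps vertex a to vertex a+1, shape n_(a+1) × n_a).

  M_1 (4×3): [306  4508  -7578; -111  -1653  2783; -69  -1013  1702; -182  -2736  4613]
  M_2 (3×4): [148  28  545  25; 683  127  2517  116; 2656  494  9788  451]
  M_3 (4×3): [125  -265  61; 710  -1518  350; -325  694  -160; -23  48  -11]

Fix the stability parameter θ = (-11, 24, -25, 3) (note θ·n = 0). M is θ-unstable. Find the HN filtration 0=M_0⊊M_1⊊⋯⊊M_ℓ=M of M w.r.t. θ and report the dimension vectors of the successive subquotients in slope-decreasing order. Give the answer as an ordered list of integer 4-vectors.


Barcode: M ≅ I[1,4]^3, I[2,2], I[4,4]. HN layers by μ_θ (4 steps, strictly decreasing):
  μ^(1)=24; μ^(2)=3; μ^(3)=-1/2; μ^(4)=-11

((0, 1, 0, 0); (0, 0, 0, 4); (0, 3, 3, 0); (3, 0, 0, 0))


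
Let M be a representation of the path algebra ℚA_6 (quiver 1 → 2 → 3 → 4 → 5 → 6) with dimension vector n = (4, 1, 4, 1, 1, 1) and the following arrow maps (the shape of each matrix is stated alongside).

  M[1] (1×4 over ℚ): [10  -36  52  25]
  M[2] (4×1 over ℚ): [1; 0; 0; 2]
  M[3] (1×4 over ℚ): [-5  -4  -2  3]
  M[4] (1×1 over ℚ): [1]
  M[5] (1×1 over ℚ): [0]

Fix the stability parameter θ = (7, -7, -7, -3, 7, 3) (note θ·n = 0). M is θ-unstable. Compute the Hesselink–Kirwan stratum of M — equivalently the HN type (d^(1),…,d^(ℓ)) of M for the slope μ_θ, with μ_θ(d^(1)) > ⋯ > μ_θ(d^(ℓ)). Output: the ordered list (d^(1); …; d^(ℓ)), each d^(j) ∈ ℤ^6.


Barcode: M ≅ I[1,1]^3, I[1,5], I[3,3]^3, I[6,6]. HN layers by μ_θ (4 steps, strictly decreasing):
  μ^(1)=7; μ^(2)=3; μ^(3)=-5/2; μ^(4)=-7

((3, 0, 0, 0, 1, 0); (0, 0, 0, 0, 0, 1); (1, 1, 1, 1, 0, 0); (0, 0, 3, 0, 0, 0))


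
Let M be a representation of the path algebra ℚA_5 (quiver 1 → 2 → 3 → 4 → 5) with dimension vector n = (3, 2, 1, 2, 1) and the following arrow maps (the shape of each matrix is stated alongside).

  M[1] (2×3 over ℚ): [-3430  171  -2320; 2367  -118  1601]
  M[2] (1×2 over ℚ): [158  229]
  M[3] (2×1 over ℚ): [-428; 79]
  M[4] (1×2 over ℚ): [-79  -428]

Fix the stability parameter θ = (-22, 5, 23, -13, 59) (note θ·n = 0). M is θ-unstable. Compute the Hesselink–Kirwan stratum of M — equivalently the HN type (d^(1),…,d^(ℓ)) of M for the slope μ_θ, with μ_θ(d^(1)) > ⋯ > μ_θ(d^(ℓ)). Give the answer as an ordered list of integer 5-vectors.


Interval decomposition of M: I[1,1], I[1,2], I[1,4], I[4,5].
HN type (ℓ=4): μ^(1)=59; μ^(2)=5; μ^(3)=-13; μ^(4)=-22

((0, 0, 0, 0, 1); (0, 2, 1, 1, 0); (0, 0, 0, 1, 0); (3, 0, 0, 0, 0))
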